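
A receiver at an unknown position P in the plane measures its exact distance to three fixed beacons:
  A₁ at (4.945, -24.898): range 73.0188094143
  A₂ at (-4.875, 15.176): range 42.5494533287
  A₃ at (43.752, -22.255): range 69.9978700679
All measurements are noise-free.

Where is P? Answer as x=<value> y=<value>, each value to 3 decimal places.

x=25.228 y=45.247

eq1: (x − 4.945)² + (y + 24.898)² = 73.0188094143²
eq2: (x + 4.875)² + (y − 15.176)² = 42.5494533287²
eq3: (x − 43.752)² + (y + 22.255)² = 69.9978700679²
eq3−eq2, eq3−eq1 (x²,y² cancel):
  -97.254·x + 74.862·y = 933.799907
  -77.614·x − 5.286·y = -2197.203814
det = -97.254·-5.286 − 74.862·-77.614 = 6324.423912
x = (933.799907·-5.286 − 74.862·-2197.203814) / 6324.423912 = 25.227753
y = (-97.254·-2197.203814 − 933.799907·-77.614) / 6324.423912 = 45.247253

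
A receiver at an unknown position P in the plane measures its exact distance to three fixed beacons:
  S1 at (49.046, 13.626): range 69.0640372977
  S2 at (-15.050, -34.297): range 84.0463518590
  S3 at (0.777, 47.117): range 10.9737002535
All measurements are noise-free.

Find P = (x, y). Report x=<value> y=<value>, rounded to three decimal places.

eq1: (x − 49.046)² + (y − 13.626)² = 69.0640372977²
eq2: (x + 15.050)² + (y + 34.297)² = 84.0463518590²
eq3: (x − 0.777)² + (y − 47.117)² = 10.9737002535²
eq2−eq3, eq2−eq1 (x²,y² cancel):
  31.654·x + 162.828·y = 7761.195873
  128.192·x + 95.846·y = 3482.339296
det = 31.654·95.846 − 162.828·128.192 = -17839.337692
x = (7761.195873·95.846 − 162.828·3482.339296) / -17839.337692 = -9.913890
y = (31.654·3482.339296 − 7761.195873·128.192) / -17839.337692 = 49.592270

x=-9.914 y=49.592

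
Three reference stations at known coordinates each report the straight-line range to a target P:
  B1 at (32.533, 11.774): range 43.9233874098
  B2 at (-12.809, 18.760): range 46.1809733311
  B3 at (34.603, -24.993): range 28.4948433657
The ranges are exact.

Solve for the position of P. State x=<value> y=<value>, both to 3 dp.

eq1: (x − 32.533)² + (y − 11.774)² = 43.9233874098²
eq2: (x + 12.809)² + (y − 18.760)² = 46.1809733311²
eq3: (x − 34.603)² + (y + 24.993)² = 28.4948433657²
eq1−eq3, eq1−eq2 (x²,y² cancel):
  4.140·x − 73.534·y = 1742.302356
  -90.684·x + 13.972·y = -884.433420
det = 4.140·13.972 − -73.534·-90.684 = -6610.513176
x = (1742.302356·13.972 − -73.534·-884.433420) / -6610.513176 = 6.155722
y = (4.140·-884.433420 − 1742.302356·-90.684) / -6610.513176 = -23.347263

x=6.156 y=-23.347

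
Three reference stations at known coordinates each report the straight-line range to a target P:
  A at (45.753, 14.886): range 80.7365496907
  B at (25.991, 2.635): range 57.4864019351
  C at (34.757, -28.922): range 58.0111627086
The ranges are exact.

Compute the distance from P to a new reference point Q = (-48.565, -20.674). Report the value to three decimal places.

eq1: (x − 45.753)² + (y − 14.886)² = 80.7365496907²
eq2: (x − 25.991)² + (y − 2.635)² = 57.4864019351²
eq3: (x − 34.757)² + (y + 28.922)² = 58.0111627086²
eq2−eq1, eq2−eq3 (x²,y² cancel):
  39.524·x + 24.502·y = -1581.249350
  17.532·x − 63.114·y = 1301.447236
det = 39.524·-63.114 − 24.502·17.532 = -2924.086800
x = (-1581.249350·-63.114 − 24.502·1301.447236) / -2924.086800 = -23.224656
y = (39.524·1301.447236 − -1581.249350·17.532) / -2924.086800 = -27.071995
|P − Q| = √((-23.224656 − -48.565)² + (-27.071995 − -20.674)²) = 26.135557

26.136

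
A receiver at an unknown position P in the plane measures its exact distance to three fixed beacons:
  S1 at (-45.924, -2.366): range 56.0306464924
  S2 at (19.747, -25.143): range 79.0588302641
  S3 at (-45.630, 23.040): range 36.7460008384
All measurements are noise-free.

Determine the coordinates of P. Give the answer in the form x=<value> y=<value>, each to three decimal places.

eq1: (x + 45.924)² + (y + 2.366)² = 56.0306464924²
eq2: (x − 19.747)² + (y + 25.143)² = 79.0588302641²
eq3: (x + 45.630)² + (y − 23.040)² = 36.7460008384²
eq3−eq1, eq3−eq2 (x²,y² cancel):
  -0.588·x − 50.812·y = -2287.491537
  130.754·x − 96.366·y = -6490.854107
det = -0.588·-96.366 − -50.812·130.754 = 6700.535456
x = (-2287.491537·-96.366 − -50.812·-6490.854107) / 6700.535456 = -16.323601
y = (-0.588·-6490.854107 − -2287.491537·130.754) / 6700.535456 = 45.207624

x=-16.324 y=45.208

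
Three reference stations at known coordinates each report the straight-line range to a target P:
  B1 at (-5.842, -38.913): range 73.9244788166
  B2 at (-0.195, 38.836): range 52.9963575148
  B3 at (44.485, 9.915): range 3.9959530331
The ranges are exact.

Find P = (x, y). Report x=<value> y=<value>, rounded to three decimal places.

x=46.331 y=13.459

eq1: (x + 5.842)² + (y + 38.913)² = 73.9244788166²
eq2: (x + 0.195)² + (y − 38.836)² = 52.9963575148²
eq3: (x − 44.485)² + (y − 9.915)² = 3.9959530331²
eq2−eq3, eq2−eq1 (x²,y² cancel):
  89.360·x − 57.842·y = 3361.595798
  -11.294·x − 155.498·y = -2616.137046
det = 89.360·-155.498 − -57.842·-11.294 = -14548.568828
x = (3361.595798·-155.498 − -57.842·-2616.137046) / -14548.568828 = 46.330607
y = (89.360·-2616.137046 − 3361.595798·-11.294) / -14548.568828 = 13.459203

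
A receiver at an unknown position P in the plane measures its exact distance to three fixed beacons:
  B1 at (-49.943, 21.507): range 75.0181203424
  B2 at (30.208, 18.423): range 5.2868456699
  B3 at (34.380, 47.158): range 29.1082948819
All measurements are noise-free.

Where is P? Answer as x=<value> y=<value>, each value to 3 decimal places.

x=25.051 y=19.585

eq1: (x + 49.943)² + (y − 21.507)² = 75.0181203424²
eq2: (x − 30.208)² + (y − 18.423)² = 5.2868456699²
eq3: (x − 34.380)² + (y − 47.158)² = 29.1082948819²
eq2−eq3, eq2−eq1 (x²,y² cancel):
  8.344·x + 57.470·y = 1334.589077
  -160.302·x + 6.168·y = -3894.843538
det = 8.344·6.168 − 57.470·-160.302 = 9264.021732
x = (1334.589077·6.168 − 57.470·-3894.843538) / 9264.021732 = 25.050503
y = (8.344·-3894.843538 − 1334.589077·-160.302) / 9264.021732 = 19.585309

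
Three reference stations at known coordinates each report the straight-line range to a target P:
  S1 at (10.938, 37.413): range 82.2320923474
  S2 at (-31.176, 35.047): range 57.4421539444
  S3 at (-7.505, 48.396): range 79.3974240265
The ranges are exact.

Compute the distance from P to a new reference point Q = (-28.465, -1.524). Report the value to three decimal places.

eq1: (x − 10.938)² + (y − 37.413)² = 82.2320923474²
eq2: (x + 31.176)² + (y − 35.047)² = 57.4421539444²
eq3: (x + 7.505)² + (y − 48.396)² = 79.3974240265²
eq3−eq2, eq3−eq1 (x²,y² cancel):
  -47.342·x − 26.698·y = 2806.087236
  36.886·x − 21.966·y = -1337.291498
det = -47.342·-21.966 − -26.698·36.886 = 2024.696800
x = (2806.087236·-21.966 − -26.698·-1337.291498) / 2024.696800 = -48.077085
y = (-47.342·-1337.291498 − 2806.087236·36.886) / 2024.696800 = -19.852493
|P − Q| = √((-48.077085 − -28.465)² + (-19.852493 − -1.524)²) = 26.843389

26.843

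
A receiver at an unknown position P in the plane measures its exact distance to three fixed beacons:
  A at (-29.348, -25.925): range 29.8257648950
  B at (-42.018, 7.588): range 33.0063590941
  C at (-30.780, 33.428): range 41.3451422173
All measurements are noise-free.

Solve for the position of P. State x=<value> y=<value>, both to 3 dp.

x=-10.652 y=-2.687

eq1: (x + 29.348)² + (y + 25.925)² = 29.8257648950²
eq2: (x + 42.018)² + (y − 7.588)² = 33.0063590941²
eq3: (x + 30.780)² + (y − 33.428)² = 41.3451422173²
eq1−eq2, eq1−eq3 (x²,y² cancel):
  -25.340·x + 67.026·y = 89.835850
  -2.864·x + 118.706·y = -288.415678
det = -25.340·118.706 − 67.026·-2.864 = -2816.047576
x = (89.835850·118.706 − 67.026·-288.415678) / -2816.047576 = -10.651597
y = (-25.340·-288.415678 − 89.835850·-2.864) / -2816.047576 = -2.686653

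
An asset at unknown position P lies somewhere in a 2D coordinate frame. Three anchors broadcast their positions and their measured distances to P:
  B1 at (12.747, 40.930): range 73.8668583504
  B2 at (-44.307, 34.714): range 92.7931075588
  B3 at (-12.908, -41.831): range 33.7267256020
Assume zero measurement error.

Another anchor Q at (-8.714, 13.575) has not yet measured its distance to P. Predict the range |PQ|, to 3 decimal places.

54.153

eq1: (x − 12.747)² + (y − 40.930)² = 73.8668583504²
eq2: (x + 44.307)² + (y − 34.714)² = 92.7931075588²
eq3: (x + 12.908)² + (y + 41.831)² = 33.7267256020²
eq2−eq3, eq2−eq1 (x²,y² cancel):
  62.798·x − 153.090·y = 6221.345771
  114.108·x + 12.432·y = 1823.826912
det = 62.798·12.432 − -153.090·114.108 = 18249.498456
x = (6221.345771·12.432 − -153.090·1823.826912) / 18249.498456 = 19.537711
y = (62.798·1823.826912 − 6221.345771·114.108) / 18249.498456 = -32.624055
|P − Q| = √((19.537711 − -8.714)² + (-32.624055 − 13.575)²) = 54.152672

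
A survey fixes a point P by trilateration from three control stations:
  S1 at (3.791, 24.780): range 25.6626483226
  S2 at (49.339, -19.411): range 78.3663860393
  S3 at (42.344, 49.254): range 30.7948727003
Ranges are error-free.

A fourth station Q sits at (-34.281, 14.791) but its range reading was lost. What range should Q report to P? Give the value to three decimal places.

57.335

eq1: (x − 3.791)² + (y − 24.780)² = 25.6626483226²
eq2: (x − 49.339)² + (y + 19.411)² = 78.3663860393²
eq3: (x − 42.344)² + (y − 49.254)² = 30.7948727003²
eq2−eq3, eq2−eq1 (x²,y² cancel):
  -13.990·x + 137.330·y = 6600.813286
  -91.096·x + 88.382·y = 3300.015181
det = -13.990·88.382 − 137.330·-91.096 = 11273.749500
x = (6600.813286·88.382 − 137.330·3300.015181) / 11273.749500 = 11.549130
y = (-13.990·3300.015181 − 6600.813286·-91.096) / 11273.749500 = 49.241867
|P − Q| = √((11.549130 − -34.281)² + (49.241867 − 14.791)²) = 57.334658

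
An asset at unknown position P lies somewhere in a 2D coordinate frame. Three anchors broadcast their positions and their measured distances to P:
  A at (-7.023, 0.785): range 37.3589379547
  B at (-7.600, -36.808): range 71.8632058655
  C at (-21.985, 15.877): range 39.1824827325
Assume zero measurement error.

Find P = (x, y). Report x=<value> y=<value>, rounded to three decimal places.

x=13.821 y=31.788

eq1: (x + 7.023)² + (y − 0.785)² = 37.3589379547²
eq2: (x + 7.600)² + (y + 36.808)² = 71.8632058655²
eq3: (x + 21.985)² + (y − 15.877)² = 39.1824827325²
eq1−eq3, eq1−eq2 (x²,y² cancel):
  -29.924·x + 30.184·y = 545.903892
  -1.154·x − 75.186·y = -2405.980002
det = -29.924·-75.186 − 30.184·-1.154 = 2284.698200
x = (545.903892·-75.186 − 30.184·-2405.980002) / 2284.698200 = 13.821419
y = (-29.924·-2405.980002 − 545.903892·-1.154) / 2284.698200 = 31.788233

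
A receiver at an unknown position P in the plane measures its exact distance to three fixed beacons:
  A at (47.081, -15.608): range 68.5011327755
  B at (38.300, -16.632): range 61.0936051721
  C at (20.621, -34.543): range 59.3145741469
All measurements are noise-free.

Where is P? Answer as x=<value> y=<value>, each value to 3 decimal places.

x=-15.325 y=12.638

eq1: (x − 47.081)² + (y + 15.608)² = 68.5011327755²
eq2: (x − 38.300)² + (y + 16.632)² = 61.0936051721²
eq3: (x − 20.621)² + (y + 34.543)² = 59.3145741469²
eq3−eq2, eq3−eq1 (x²,y² cancel):
  35.358·x + 35.822·y = -89.140953
  52.920·x + 37.870·y = -332.400750
det = 35.358·37.870 − 35.822·52.920 = -556.692780
x = (-89.140953·37.870 − 35.822·-332.400750) / -556.692780 = -15.325314
y = (35.358·-332.400750 − -89.140953·52.920) / -556.692780 = 12.638365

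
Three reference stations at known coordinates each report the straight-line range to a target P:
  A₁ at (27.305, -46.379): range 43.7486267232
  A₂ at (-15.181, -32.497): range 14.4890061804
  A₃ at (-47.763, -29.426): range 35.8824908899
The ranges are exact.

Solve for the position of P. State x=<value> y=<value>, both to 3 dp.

x=-16.440 y=-46.931

eq1: (x − 27.305)² + (y + 46.379)² = 43.7486267232²
eq2: (x + 15.181)² + (y + 32.497)² = 14.4890061804²
eq3: (x + 47.763)² + (y + 29.426)² = 35.8824908899²
eq3−eq1, eq3−eq2 (x²,y² cancel):
  150.136·x − 33.906·y = -877.008167
  65.164·x − 6.142·y = -783.054023
det = 150.136·-6.142 − -33.906·65.164 = 1287.315272
x = (-877.008167·-6.142 − -33.906·-783.054023) / 1287.315272 = -16.440142
y = (150.136·-783.054023 − -877.008167·65.164) / 1287.315272 = -46.931191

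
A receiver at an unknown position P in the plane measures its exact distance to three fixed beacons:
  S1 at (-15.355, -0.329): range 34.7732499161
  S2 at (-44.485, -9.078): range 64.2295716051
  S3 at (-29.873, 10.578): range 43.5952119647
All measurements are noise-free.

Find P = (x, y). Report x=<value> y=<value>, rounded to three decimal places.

eq1: (x + 15.355)² + (y + 0.329)² = 34.7732499161²
eq2: (x + 44.485)² + (y + 9.078)² = 64.2295716051²
eq3: (x + 29.873)² + (y − 10.578)² = 43.5952119647²
eq1−eq2, eq1−eq3 (x²,y² cancel):
  -58.260·x − 17.498·y = -1090.817916
  -29.036·x + 21.814·y = 77.042350
det = -58.260·21.814 − -17.498·-29.036 = -1778.955568
x = (-1090.817916·21.814 − -17.498·77.042350) / -1778.955568 = 12.618086
y = (-58.260·77.042350 − -1090.817916·-29.036) / -1778.955568 = 20.327363

x=12.618 y=20.327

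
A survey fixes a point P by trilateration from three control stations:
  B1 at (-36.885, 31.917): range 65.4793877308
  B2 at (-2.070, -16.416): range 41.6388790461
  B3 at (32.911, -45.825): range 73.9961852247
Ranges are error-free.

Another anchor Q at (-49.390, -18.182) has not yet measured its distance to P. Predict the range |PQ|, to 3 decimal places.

eq1: (x + 36.885)² + (y − 31.917)² = 65.4793877308²
eq2: (x + 2.070)² + (y + 16.416)² = 41.6388790461²
eq3: (x − 32.911)² + (y + 45.825)² = 73.9961852247²
eq1−eq3, eq1−eq2 (x²,y² cancel):
  139.592·x − 155.484·y = -384.018778
  69.630·x − 96.666·y = 448.325811
det = 139.592·-96.666 − -155.484·69.630 = -2667.449352
x = (-384.018778·-96.666 − -155.484·448.325811) / -2667.449352 = -40.049139
y = (139.592·448.325811 − -384.018778·69.630) / -2667.449352 = -33.485893
|P − Q| = √((-40.049139 − -49.390)² + (-33.485893 − -18.182)²) = 17.929329

17.929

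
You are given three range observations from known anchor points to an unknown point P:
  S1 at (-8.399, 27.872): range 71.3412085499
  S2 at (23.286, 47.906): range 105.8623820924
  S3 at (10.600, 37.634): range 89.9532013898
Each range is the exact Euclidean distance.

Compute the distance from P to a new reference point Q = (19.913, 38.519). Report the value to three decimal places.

96.507

eq1: (x + 8.399)² + (y − 27.872)² = 71.3412085499²
eq2: (x − 23.286)² + (y − 47.906)² = 105.8623820924²
eq3: (x − 10.600)² + (y − 37.634)² = 89.9532013898²
eq1−eq3, eq1−eq2 (x²,y² cancel):
  37.998·x + 19.524·y = -2320.724032
  63.370·x + 40.068·y = -4127.444858
det = 37.998·40.068 − 19.524·63.370 = 285.267984
x = (-2320.724032·40.068 − 19.524·-4127.444858) / 285.267984 = -43.476793
y = (37.998·-4127.444858 − -2320.724032·63.370) / 285.267984 = -34.249787
|P − Q| = √((-43.476793 − 19.913)² + (-34.249787 − 38.519)²) = 96.506799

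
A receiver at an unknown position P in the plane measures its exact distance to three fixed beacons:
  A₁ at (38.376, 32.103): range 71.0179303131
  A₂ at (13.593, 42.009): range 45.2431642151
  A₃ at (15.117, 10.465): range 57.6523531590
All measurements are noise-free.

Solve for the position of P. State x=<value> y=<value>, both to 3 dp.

x=-31.594 y=44.256

eq1: (x − 38.376)² + (y − 32.103)² = 71.0179303131²
eq2: (x − 13.593)² + (y − 42.009)² = 45.2431642151²
eq3: (x − 15.117)² + (y − 10.465)² = 57.6523531590²
eq3−eq2, eq3−eq1 (x²,y² cancel):
  -3.048·x + 63.088·y = 2888.335733
  46.518·x + 43.276·y = 445.527470
det = -3.048·43.276 − 63.088·46.518 = -3066.632832
x = (2888.335733·43.276 − 63.088·445.527470) / -3066.632832 = -31.594320
y = (-3.048·445.527470 − 2888.335733·46.518) / -3066.632832 = 44.256217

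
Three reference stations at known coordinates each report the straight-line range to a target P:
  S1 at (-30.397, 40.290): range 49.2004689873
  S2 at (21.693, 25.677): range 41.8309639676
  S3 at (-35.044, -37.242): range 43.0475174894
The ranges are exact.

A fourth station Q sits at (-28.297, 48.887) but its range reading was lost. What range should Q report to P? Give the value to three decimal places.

eq1: (x + 30.397)² + (y − 40.290)² = 49.2004689873²
eq2: (x − 21.693)² + (y − 25.677)² = 41.8309639676²
eq3: (x + 35.044)² + (y + 37.242)² = 43.0475174894²
eq3−eq1, eq3−eq2 (x²,y² cancel):
  9.294·x + 155.064·y = -635.384178
  113.474·x + 125.838·y = -1381.894706
det = 9.294·125.838 − 155.064·113.474 = -16426.193964
x = (-635.384178·125.838 − 155.064·-1381.894706) / -16426.193964 = -8.177588
y = (9.294·-1381.894706 − -635.384178·113.474) / -16426.193964 = -3.607425
|P − Q| = √((-8.177588 − -28.297)² + (-3.607425 − 48.887)²) = 56.217927

56.218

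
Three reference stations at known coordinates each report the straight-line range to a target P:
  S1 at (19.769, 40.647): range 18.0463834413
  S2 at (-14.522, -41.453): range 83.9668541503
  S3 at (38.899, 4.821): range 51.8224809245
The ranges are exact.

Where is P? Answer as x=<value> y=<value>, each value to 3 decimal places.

eq1: (x − 19.769)² + (y − 40.647)² = 18.0463834413²
eq2: (x + 14.522)² + (y + 41.453)² = 83.9668541503²
eq3: (x − 38.899)² + (y − 4.821)² = 51.8224809245²
eq3−eq2, eq3−eq1 (x²,y² cancel):
  -106.842·x − 92.548·y = -3971.997616
  -38.260·x + 71.652·y = 2866.515302
det = -106.842·71.652 − -92.548·-38.260 = -11196.329464
x = (-3971.997616·71.652 − -92.548·2866.515302) / -11196.329464 = 1.724790
y = (-106.842·2866.515302 − -3971.997616·-38.260) / -11196.329464 = 40.927061

x=1.725 y=40.927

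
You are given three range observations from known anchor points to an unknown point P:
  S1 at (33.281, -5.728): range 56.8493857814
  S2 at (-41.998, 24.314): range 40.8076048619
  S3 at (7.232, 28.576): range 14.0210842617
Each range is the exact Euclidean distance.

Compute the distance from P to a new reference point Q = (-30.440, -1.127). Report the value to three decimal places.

eq1: (x − 33.281)² + (y + 5.728)² = 56.8493857814²
eq2: (x + 41.998)² + (y − 24.314)² = 40.8076048619²
eq3: (x − 7.232)² + (y − 28.576)² = 14.0210842617²
eq1−eq3, eq1−eq2 (x²,y² cancel):
  -52.098·x + 68.608·y = 2763.716515
  -150.558·x + 60.084·y = 2781.159704
det = -52.098·60.084 − 68.608·-150.558 = 7199.227032
x = (2763.716515·60.084 − 68.608·2781.159704) / 7199.227032 = -3.438517
y = (-52.098·2781.159704 − 2763.716515·-150.558) / 7199.227032 = 37.671652
|P − Q| = √((-3.438517 − -30.440)² + (37.671652 − -1.127)²) = 47.269604

47.270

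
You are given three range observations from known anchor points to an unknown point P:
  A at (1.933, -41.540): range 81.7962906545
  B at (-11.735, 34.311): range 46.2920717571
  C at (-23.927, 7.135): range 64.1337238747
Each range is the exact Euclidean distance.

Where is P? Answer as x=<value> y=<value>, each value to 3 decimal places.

eq1: (x − 1.933)² + (y + 41.540)² = 81.7962906545²
eq2: (x + 11.735)² + (y − 34.311)² = 46.2920717571²
eq3: (x + 23.927)² + (y − 7.135)² = 64.1337238747²
eq3−eq2, eq3−eq1 (x²,y² cancel):
  24.384·x + 54.352·y = 2661.724022
  51.720·x − 97.350·y = -1471.600092
det = 24.384·-97.350 − 54.352·51.720 = -5184.867840
x = (2661.724022·-97.350 − 54.352·-1471.600092) / -5184.867840 = 34.549468
y = (24.384·-1471.600092 − 2661.724022·51.720) / -5184.867840 = 33.471994

x=34.549 y=33.472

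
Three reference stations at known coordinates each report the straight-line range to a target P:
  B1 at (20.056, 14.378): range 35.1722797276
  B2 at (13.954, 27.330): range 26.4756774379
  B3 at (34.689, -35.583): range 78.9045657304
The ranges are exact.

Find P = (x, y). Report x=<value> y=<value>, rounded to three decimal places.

eq1: (x − 20.056)² + (y − 14.378)² = 35.1722797276²
eq2: (x − 13.954)² + (y − 27.330)² = 26.4756774379²
eq3: (x − 34.689)² + (y + 35.583)² = 78.9045657304²
eq3−eq2, eq3−eq1 (x²,y² cancel):
  -41.470·x + 125.826·y = 3997.135403
  -29.266·x + 99.922·y = 3128.334642
det = -41.470·99.922 − 125.826·-29.266 = -461.341624
x = (3997.135403·99.922 − 125.826·3128.334642) / -461.341624 = -12.519853
y = (-41.470·3128.334642 − 3997.135403·-29.266) / -461.341624 = 27.640846

x=-12.520 y=27.641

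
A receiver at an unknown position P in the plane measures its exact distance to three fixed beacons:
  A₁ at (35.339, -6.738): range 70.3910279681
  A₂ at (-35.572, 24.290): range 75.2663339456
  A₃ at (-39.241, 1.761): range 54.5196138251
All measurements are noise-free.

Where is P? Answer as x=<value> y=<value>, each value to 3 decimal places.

x=-20.596 y=-49.471

eq1: (x − 35.339)² + (y + 6.738)² = 70.3910279681²
eq2: (x + 35.572)² + (y − 24.290)² = 75.2663339456²
eq3: (x + 39.241)² + (y − 1.761)² = 54.5196138251²
eq3−eq1, eq3−eq2 (x²,y² cancel):
  149.160·x − 16.998·y = -2231.220164
  7.338·x + 45.058·y = -2380.218652
det = 149.160·45.058 − -16.998·7.338 = 6845.582604
x = (-2231.220164·45.058 − -16.998·-2380.218652) / 6845.582604 = -20.596242
y = (149.160·-2380.218652 − -2231.220164·7.338) / 6845.582604 = -49.471424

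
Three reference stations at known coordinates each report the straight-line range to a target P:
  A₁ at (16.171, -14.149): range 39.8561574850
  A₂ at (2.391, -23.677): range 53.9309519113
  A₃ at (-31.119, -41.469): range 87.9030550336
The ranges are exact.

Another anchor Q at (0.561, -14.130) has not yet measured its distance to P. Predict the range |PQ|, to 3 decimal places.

eq1: (x − 16.171)² + (y + 14.149)² = 39.8561574850²
eq2: (x − 2.391)² + (y + 23.677)² = 53.9309519113²
eq3: (x + 31.119)² + (y + 41.469)² = 87.9030550336²
eq1−eq2, eq1−eq3 (x²,y² cancel):
  -27.560·x − 19.056·y = -1215.412517
  -94.580·x − 54.640·y = -3912.059115
det = -27.560·-54.640 − -19.056·-94.580 = -296.438080
x = (-1215.412517·-54.640 − -19.056·-3912.059115) / -296.438080 = 27.452811
y = (-27.560·-3912.059115 − -1215.412517·-94.580) / -296.438080 = 24.077091
|P − Q| = √((27.452811 − 0.561)² + (24.077091 − -14.130)²) = 46.722064

46.722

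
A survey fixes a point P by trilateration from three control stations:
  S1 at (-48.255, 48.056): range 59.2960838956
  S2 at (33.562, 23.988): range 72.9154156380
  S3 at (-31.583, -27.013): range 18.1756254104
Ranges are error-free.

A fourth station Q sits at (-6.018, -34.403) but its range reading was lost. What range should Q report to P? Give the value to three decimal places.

eq1: (x + 48.255)² + (y − 48.056)² = 59.2960838956²
eq2: (x − 33.562)² + (y − 23.988)² = 72.9154156380²
eq3: (x + 31.583)² + (y + 27.013)² = 18.1756254104²
eq2−eq3, eq2−eq1 (x²,y² cancel):
  -130.290·x − 102.002·y = 5011.660549
  -163.634·x + 48.136·y = 4736.724445
det = -130.290·48.136 − -102.002·-163.634 = -22962.634708
x = (5011.660549·48.136 − -102.002·4736.724445) / -22962.634708 = -31.546757
y = (-130.290·4736.724445 − 5011.660549·-163.634) / -22962.634708 = -8.837411
|P − Q| = √((-31.546757 − -6.018)² + (-8.837411 − -34.403)²) = 36.129168

36.129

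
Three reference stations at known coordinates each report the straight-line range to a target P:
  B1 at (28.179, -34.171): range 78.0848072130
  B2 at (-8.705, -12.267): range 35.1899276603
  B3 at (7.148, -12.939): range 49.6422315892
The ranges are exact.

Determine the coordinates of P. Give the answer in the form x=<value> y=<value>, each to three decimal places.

eq1: (x − 28.179)² + (y + 34.171)² = 78.0848072130²
eq2: (x + 8.705)² + (y + 12.267)² = 35.1899276603²
eq3: (x − 7.148)² + (y + 12.939)² = 49.6422315892²
eq1−eq3, eq1−eq2 (x²,y² cancel):
  -42.062·x + 42.464·y = 1889.684303
  -73.768·x + 43.808·y = 3123.449141
det = -42.062·43.808 − 42.464·-73.768 = 1289.832256
x = (1889.684303·43.808 − 42.464·3123.449141) / 1289.832256 = -38.649099
y = (-42.062·3123.449141 − 1889.684303·-73.768) / 1289.832256 = 6.217641

x=-38.649 y=6.218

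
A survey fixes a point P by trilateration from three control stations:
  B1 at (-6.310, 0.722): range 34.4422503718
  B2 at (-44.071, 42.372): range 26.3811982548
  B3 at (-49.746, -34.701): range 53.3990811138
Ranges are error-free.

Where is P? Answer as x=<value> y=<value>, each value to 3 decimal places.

eq1: (x + 6.310)² + (y − 0.722)² = 34.4422503718²
eq2: (x + 44.071)² + (y − 42.372)² = 26.3811982548²
eq3: (x + 49.746)² + (y + 34.701)² = 53.3990811138²
eq3−eq2, eq3−eq1 (x²,y² cancel):
  11.350·x + 154.146·y = 2214.309750
  86.872·x + 70.846·y = -1973.293280
det = 11.350·70.846 − 154.146·86.872 = -12586.869212
x = (2214.309750·70.846 − 154.146·-1973.293280) / -12586.869212 = -36.629463
y = (11.350·-1973.293280 − 2214.309750·86.872) / -12586.869212 = 17.062098

x=-36.629 y=17.062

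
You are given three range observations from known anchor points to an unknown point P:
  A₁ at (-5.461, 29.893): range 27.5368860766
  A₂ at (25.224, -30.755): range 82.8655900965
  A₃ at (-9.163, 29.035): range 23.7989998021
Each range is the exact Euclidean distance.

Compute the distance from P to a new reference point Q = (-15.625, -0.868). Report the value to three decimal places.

eq1: (x + 5.461)² + (y − 29.893)² = 27.5368860766²
eq2: (x − 25.224)² + (y + 30.755)² = 82.8655900965²
eq3: (x + 9.163)² + (y − 29.035)² = 23.7989998021²
eq2−eq1, eq2−eq3 (x²,y² cancel):
  -61.370·x + 121.296·y = 5449.719696
  -68.774·x + 119.580·y = 5645.185223
det = -61.370·119.580 − 121.296·-68.774 = 1003.386504
x = (5449.719696·119.580 − 121.296·5645.185223) / 1003.386504 = -32.949323
y = (-61.370·5645.185223 − 5449.719696·-68.774) / 1003.386504 = 28.258308
|P − Q| = √((-32.949323 − -15.625)² + (28.258308 − -0.868)²) = 33.889143

33.889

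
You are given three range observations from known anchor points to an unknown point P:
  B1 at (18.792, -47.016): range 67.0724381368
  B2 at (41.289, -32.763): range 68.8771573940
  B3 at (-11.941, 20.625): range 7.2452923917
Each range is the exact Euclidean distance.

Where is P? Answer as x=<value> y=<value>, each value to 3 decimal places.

x=-9.443 y=13.824

eq1: (x − 18.792)² + (y + 47.016)² = 67.0724381368²
eq2: (x − 41.289)² + (y + 32.763)² = 68.8771573940²
eq3: (x + 11.941)² + (y − 20.625)² = 7.2452923917²
eq2−eq1, eq2−eq3 (x²,y² cancel):
  -44.994·x − 28.506·y = 30.798683
  -106.460·x + 106.776·y = 2481.350965
det = -44.994·106.776 − -28.506·-106.460 = -7839.028104
x = (30.798683·106.776 − -28.506·2481.350965) / -7839.028104 = -9.442746
y = (-44.994·2481.350965 − 30.798683·-106.460) / -7839.028104 = 13.824045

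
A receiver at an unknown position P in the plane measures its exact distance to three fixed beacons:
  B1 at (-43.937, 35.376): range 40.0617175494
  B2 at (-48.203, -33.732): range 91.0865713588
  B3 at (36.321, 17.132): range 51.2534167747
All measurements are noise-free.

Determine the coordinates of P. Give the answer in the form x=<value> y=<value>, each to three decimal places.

x=-5.519 y=46.735

eq1: (x + 43.937)² + (y − 35.376)² = 40.0617175494²
eq2: (x + 48.203)² + (y + 33.732)² = 91.0865713588²
eq3: (x − 36.321)² + (y − 17.132)² = 51.2534167747²
eq2−eq1, eq2−eq3 (x²,y² cancel):
  8.532·x + 138.216·y = 6412.366581
  169.048·x + 101.728·y = 3821.194183
det = 8.532·101.728 − 138.216·169.048 = -22497.195072
x = (6412.366581·101.728 − 138.216·3821.194183) / -22497.195072 = -5.519224
y = (8.532·3821.194183 − 6412.366581·169.048) / -22497.195072 = 46.734507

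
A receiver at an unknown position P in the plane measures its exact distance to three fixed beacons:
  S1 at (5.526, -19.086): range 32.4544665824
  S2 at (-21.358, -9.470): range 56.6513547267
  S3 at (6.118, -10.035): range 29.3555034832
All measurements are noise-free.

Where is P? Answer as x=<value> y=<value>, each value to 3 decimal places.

x=35.181 y=-5.899

eq1: (x − 5.526)² + (y + 19.086)² = 32.4544665824²
eq2: (x + 21.358)² + (y + 9.470)² = 56.6513547267²
eq3: (x − 6.118)² + (y + 10.035)² = 29.3555034832²
eq1−eq3, eq1−eq2 (x²,y² cancel):
  1.184·x + 18.102·y = -65.134107
  -53.768·x + 19.232·y = -2005.050599
det = 1.184·19.232 − 18.102·-53.768 = 996.079024
x = (-65.134107·19.232 − 18.102·-2005.050599) / 996.079024 = 35.180710
y = (1.184·-2005.050599 − -65.134107·-53.768) / 996.079024 = -5.899241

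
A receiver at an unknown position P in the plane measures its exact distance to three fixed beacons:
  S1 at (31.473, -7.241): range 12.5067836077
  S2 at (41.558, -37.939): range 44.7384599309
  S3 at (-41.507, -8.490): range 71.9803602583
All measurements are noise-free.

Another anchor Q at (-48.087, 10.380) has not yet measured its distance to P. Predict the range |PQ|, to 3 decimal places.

77.458

eq1: (x − 31.473)² + (y + 7.241)² = 12.5067836077²
eq2: (x − 41.558)² + (y + 37.939)² = 44.7384599309²
eq3: (x + 41.507)² + (y + 8.490)² = 71.9803602583²
eq3−eq1, eq3−eq2 (x²,y² cancel):
  145.960·x + 2.498·y = 4272.823288
  166.130·x − 58.898·y = 4551.166402
det = 145.960·-58.898 − 2.498·166.130 = -9011.744820
x = (4272.823288·-58.898 − 2.498·4551.166402) / -9011.744820 = 29.187418
y = (145.960·4551.166402 − 4272.823288·166.130) / -9011.744820 = 5.055168
|P − Q| = √((29.187418 − -48.087)² + (5.055168 − 10.380)²) = 77.457662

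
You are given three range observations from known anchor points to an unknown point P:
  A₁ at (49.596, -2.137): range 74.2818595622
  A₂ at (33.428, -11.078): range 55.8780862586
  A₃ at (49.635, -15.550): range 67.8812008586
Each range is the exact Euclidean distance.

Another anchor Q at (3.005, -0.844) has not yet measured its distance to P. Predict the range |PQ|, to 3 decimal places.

eq1: (x − 49.596)² + (y + 2.137)² = 74.2818595622²
eq2: (x − 33.428)² + (y + 11.078)² = 55.8780862586²
eq3: (x − 49.635)² + (y + 15.550)² = 67.8812008586²
eq3−eq2, eq3−eq1 (x²,y² cancel):
  -32.414·x + 8.944·y = 20.214449
  -0.078·x + 26.826·y = -1151.042970
det = -32.414·26.826 − 8.944·-0.078 = -868.840332
x = (20.214449·26.826 − 8.944·-1151.042970) / -868.840332 = -12.473179
y = (-32.414·-1151.042970 − 20.214449·-0.078) / -868.840332 = -42.944005
|P − Q| = √((-12.473179 − 3.005)² + (-42.944005 − -0.844)²) = 44.855150

44.855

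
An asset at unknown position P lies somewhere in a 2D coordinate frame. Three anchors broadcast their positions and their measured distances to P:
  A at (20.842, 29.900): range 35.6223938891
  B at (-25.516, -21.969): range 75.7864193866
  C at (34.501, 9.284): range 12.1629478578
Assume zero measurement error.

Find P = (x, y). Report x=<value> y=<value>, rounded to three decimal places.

eq1: (x − 20.842)² + (y − 29.900)² = 35.6223938891²
eq2: (x + 25.516)² + (y + 21.969)² = 75.7864193866²
eq3: (x − 34.501)² + (y − 9.284)² = 12.1629478578²
eq3−eq1, eq3−eq2 (x²,y² cancel):
  -27.318·x + 41.232·y = -1069.130339
  -120.034·x − 62.506·y = -5738.452503
det = -27.318·-62.506 − 41.232·-120.034 = 6656.780796
x = (-1069.130339·-62.506 − 41.232·-5738.452503) / 6656.780796 = 45.582834
y = (-27.318·-5738.452503 − -1069.130339·-120.034) / 6656.780796 = 4.270992

x=45.583 y=4.271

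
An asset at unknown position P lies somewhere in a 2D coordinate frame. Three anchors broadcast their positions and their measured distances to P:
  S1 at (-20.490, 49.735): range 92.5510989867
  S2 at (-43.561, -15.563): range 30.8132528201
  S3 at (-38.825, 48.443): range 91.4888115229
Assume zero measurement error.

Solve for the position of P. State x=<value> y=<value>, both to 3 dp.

eq1: (x + 20.490)² + (y − 49.735)² = 92.5510989867²
eq2: (x + 43.561)² + (y + 15.563)² = 30.8132528201²
eq3: (x + 38.825)² + (y − 48.443)² = 91.4888115229²
eq2−eq1, eq2−eq3 (x²,y² cancel):
  46.142·x + 130.596·y = -6862.606739
  9.472·x + 128.012·y = -5706.408901
det = 46.142·128.012 − 130.596·9.472 = 4669.724392
x = (-6862.606739·128.012 − 130.596·-5706.408901) / 4669.724392 = -28.537409
y = (46.142·-5706.408901 − -6862.606739·9.472) / 4669.724392 = -42.465570

x=-28.537 y=-42.466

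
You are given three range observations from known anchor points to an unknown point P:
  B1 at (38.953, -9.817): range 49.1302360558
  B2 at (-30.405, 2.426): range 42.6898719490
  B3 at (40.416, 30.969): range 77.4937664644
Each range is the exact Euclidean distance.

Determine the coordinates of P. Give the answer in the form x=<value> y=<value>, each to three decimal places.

x=-4.959 y=-31.851

eq1: (x − 38.953)² + (y + 9.817)² = 49.1302360558²
eq2: (x + 30.405)² + (y − 2.426)² = 42.6898719490²
eq3: (x − 40.416)² + (y − 30.969)² = 77.4937664644²
eq3−eq2, eq3−eq1 (x²,y² cancel):
  -141.642·x − 57.086·y = 2520.676158
  -2.926·x − 81.572·y = 2612.681427
det = -141.642·-81.572 − -57.086·-2.926 = 11386.987588
x = (2520.676158·-81.572 − -57.086·2612.681427) / 11386.987588 = -4.959087
y = (-141.642·2612.681427 − 2520.676158·-2.926) / 11386.987588 = -31.851262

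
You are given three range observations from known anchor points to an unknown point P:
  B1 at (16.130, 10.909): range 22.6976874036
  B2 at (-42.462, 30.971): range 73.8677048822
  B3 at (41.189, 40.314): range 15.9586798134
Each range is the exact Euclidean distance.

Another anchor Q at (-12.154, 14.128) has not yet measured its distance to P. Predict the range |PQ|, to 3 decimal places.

eq1: (x − 16.130)² + (y − 10.909)² = 22.6976874036²
eq2: (x + 42.462)² + (y − 30.971)² = 73.8677048822²
eq3: (x − 41.189)² + (y − 40.314)² = 15.9586798134²
eq3−eq2, eq3−eq1 (x²,y² cancel):
  -167.302·x − 18.686·y = -5761.286395
  -50.118·x − 58.810·y = -3203.074688
det = -167.302·-58.810 − -18.686·-50.118 = 8902.525672
x = (-5761.286395·-58.810 − -18.686·-3203.074688) / 8902.525672 = 31.335894
y = (-167.302·-3203.074688 − -5761.286395·-50.118) / 8902.525672 = 27.760285
|P − Q| = √((31.335894 − -12.154)² + (27.760285 − 14.128)²) = 45.576420

45.576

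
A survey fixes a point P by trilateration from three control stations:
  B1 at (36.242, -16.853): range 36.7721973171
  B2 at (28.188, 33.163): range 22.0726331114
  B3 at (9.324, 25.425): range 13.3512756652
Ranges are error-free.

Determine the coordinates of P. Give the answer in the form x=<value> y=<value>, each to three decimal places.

x=16.715 y=14.306

eq1: (x − 36.242)² + (y + 16.853)² = 36.7721973171²
eq2: (x − 28.188)² + (y − 33.163)² = 22.0726331114²
eq3: (x − 9.324)² + (y − 25.425)² = 13.3512756652²
eq2−eq1, eq2−eq3 (x²,y² cancel):
  16.108·x − 100.032·y = -1161.835103
  -37.728·x − 15.476·y = -852.035741
det = 16.108·-15.476 − -100.032·-37.728 = -4023.294704
x = (-1161.835103·-15.476 − -100.032·-852.035741) / -4023.294704 = 16.715226
y = (16.108·-852.035741 − -1161.835103·-37.728) / -4023.294704 = 14.306262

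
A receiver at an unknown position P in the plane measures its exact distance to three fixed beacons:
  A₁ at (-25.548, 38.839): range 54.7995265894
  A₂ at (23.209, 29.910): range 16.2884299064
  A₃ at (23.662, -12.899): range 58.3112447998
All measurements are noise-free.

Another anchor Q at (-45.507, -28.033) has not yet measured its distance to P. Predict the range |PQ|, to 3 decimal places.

104.373

eq1: (x + 25.548)² + (y − 38.839)² = 54.7995265894²
eq2: (x − 23.209)² + (y − 29.910)² = 16.2884299064²
eq3: (x − 23.662)² + (y + 12.899)² = 58.3112447998²
eq2−eq3, eq2−eq1 (x²,y² cancel):
  0.906·x − 85.618·y = -3841.879657
  -97.514·x + 17.858·y = -2009.772722
det = 0.906·17.858 − -85.618·-97.514 = -8332.774304
x = (-3841.879657·17.858 − -85.618·-2009.772722) / -8332.774304 = 28.883659
y = (0.906·-2009.772722 − -3841.879657·-97.514) / -8332.774304 = 45.177980
|P − Q| = √((28.883659 − -45.507)² + (45.177980 − -28.033)²) = 104.373453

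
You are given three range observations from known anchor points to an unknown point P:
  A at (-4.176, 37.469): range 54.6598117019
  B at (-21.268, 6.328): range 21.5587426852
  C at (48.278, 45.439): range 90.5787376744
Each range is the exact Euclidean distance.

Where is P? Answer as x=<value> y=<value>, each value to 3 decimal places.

x=-19.081 y=-15.119

eq1: (x + 4.176)² + (y − 37.469)² = 54.6598117019²
eq2: (x + 21.268)² + (y − 6.328)² = 21.5587426852²
eq3: (x − 48.278)² + (y − 45.439)² = 90.5787376744²
eq1−eq3, eq1−eq2 (x²,y² cancel):
  104.908·x + 15.940·y = -2242.709635
  -34.184·x − 62.282·y = 1593.922100
det = 104.908·-62.282 − 15.940·-34.184 = -5988.987096
x = (-2242.709635·-62.282 − 15.940·1593.922100) / -5988.987096 = -19.080576
y = (104.908·1593.922100 − -2242.709635·-34.184) / -5988.987096 = -15.119484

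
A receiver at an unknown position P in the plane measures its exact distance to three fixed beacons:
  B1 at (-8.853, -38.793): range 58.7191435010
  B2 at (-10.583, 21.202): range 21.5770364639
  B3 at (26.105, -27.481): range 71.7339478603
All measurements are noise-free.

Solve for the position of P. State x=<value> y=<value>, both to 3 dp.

x=-31.375 y=15.435

eq1: (x + 8.853)² + (y + 38.793)² = 58.7191435010²
eq2: (x + 10.583)² + (y − 21.202)² = 21.5770364639²
eq3: (x − 26.105)² + (y + 27.481)² = 71.7339478603²
eq2−eq3, eq2−eq1 (x²,y² cancel):
  73.376·x − 97.366·y = -3805.039080
  3.460·x − 119.990·y = -1960.621546
det = 73.376·-119.990 − -97.366·3.460 = -8467.499880
x = (-3805.039080·-119.990 − -97.366·-1960.621546) / -8467.499880 = -31.375113
y = (73.376·-1960.621546 − -3805.039080·3.460) / -8467.499880 = 15.435150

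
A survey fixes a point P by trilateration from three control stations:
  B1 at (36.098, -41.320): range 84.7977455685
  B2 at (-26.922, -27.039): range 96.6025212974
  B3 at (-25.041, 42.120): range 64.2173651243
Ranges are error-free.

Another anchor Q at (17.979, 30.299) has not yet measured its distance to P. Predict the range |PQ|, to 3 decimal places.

24.920

eq1: (x − 36.098)² + (y + 41.320)² = 84.7977455685²
eq2: (x + 26.922)² + (y + 27.039)² = 96.6025212974²
eq3: (x + 25.041)² + (y − 42.120)² = 64.2173651243²
eq2−eq3, eq2−eq1 (x²,y² cancel):
  3.762·x + 138.318·y = 6153.421614
  126.040·x − 28.562·y = 3695.895867
det = 3.762·-28.562 − 138.318·126.040 = -17541.050964
x = (6153.421614·-28.562 − 138.318·3695.895867) / -17541.050964 = 39.163158
y = (3.762·3695.895867 − 6153.421614·126.040) / -17541.050964 = 43.422330
|P − Q| = √((39.163158 − 17.979)² + (43.422330 − 30.299)²) = 24.919678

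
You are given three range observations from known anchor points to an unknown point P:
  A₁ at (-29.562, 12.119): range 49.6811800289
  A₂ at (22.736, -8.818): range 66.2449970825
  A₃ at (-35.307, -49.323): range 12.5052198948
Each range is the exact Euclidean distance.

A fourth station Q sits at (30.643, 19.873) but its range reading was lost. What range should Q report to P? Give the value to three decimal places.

88.530

eq1: (x + 29.562)² + (y − 12.119)² = 49.6811800289²
eq2: (x − 22.736)² + (y + 8.818)² = 66.2449970825²
eq3: (x + 35.307)² + (y + 49.323)² = 12.5052198948²
eq1−eq2, eq1−eq3 (x²,y² cancel):
  104.596·x − 41.874·y = -2346.279174
  -11.490·x − 122.884·y = 4970.399697
det = 104.596·-122.884 − -41.874·-11.490 = -13334.307124
x = (-2346.279174·-122.884 − -41.874·4970.399697) / -13334.307124 = -37.231082
y = (104.596·4970.399697 − -2346.279174·-11.490) / -13334.307124 = -36.966689
|P − Q| = √((-37.231082 − 30.643)² + (-36.966689 − 19.873)²) = 88.530454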